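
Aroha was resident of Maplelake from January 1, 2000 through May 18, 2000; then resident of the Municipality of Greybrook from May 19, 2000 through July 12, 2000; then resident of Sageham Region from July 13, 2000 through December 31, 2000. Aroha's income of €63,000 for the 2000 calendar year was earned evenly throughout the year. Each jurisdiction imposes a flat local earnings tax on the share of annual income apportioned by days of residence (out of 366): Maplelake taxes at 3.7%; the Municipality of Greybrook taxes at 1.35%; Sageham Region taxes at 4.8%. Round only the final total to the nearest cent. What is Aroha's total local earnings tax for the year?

€2,434.19

Maplelake, January 1 – May 18, 2000: 139 days → €63,000 × 3.7% × 139/366 = €885.2705
The Municipality of Greybrook, May 19 – July 12, 2000: 55 days → €63,000 × 1.35% × 55/366 = €127.8074
Sageham Region, July 13 – December 31, 2000: 172 days → €63,000 × 4.8% × 172/366 = €1,421.1148
Total = €2,434.1926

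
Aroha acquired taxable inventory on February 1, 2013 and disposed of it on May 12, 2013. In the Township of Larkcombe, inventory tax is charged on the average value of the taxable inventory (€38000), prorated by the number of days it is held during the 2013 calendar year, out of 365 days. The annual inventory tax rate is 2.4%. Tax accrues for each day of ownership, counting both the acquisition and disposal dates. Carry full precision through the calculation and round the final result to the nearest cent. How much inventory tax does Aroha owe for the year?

Days held (February 1 – May 12, 2013): 101 out of 365
Tax = €38000 × 2.4% × 101/365 = €252.3616

€252.36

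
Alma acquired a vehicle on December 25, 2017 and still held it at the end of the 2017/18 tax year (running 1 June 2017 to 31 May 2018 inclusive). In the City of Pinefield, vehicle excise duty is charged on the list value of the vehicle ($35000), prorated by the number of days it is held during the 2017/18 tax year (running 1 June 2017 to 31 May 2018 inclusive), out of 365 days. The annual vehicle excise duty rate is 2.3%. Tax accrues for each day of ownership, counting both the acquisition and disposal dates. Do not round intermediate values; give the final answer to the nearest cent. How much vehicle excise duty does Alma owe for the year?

Days held (December 25, 2017 – May 31, 2018): 158 out of 365
Tax = $35000 × 2.3% × 158/365 = $348.4658

$348.47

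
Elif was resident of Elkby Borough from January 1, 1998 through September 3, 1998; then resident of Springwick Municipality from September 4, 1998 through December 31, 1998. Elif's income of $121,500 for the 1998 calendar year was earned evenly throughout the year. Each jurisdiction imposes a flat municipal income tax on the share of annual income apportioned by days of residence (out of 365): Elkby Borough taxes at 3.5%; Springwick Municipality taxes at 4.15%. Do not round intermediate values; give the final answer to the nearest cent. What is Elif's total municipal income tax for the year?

Elkby Borough, January 1 – September 3, 1998: 246 days → $121,500 × 3.5% × 246/365 = $2,866.0685
Springwick Municipality, September 4 – December 31, 1998: 119 days → $121,500 × 4.15% × 119/365 = $1,643.9116
Total = $4,509.9801

$4,509.98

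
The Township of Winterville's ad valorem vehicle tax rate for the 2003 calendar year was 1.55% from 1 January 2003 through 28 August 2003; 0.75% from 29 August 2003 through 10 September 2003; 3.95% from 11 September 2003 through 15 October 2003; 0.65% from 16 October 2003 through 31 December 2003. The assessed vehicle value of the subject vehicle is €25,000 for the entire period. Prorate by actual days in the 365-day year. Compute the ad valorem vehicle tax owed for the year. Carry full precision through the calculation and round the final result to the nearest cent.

1 January – 28 August 2003: 240 days at 1.55% → €25,000 × 1.55% × 240/365 = €254.7945
29 August – 10 September 2003: 13 days at 0.75% → €25,000 × 0.75% × 13/365 = €6.6781
11 September – 15 October 2003: 35 days at 3.95% → €25,000 × 3.95% × 35/365 = €94.6918
16 October – 31 December 2003: 77 days at 0.65% → €25,000 × 0.65% × 77/365 = €34.2808
Total = €390.4452

€390.45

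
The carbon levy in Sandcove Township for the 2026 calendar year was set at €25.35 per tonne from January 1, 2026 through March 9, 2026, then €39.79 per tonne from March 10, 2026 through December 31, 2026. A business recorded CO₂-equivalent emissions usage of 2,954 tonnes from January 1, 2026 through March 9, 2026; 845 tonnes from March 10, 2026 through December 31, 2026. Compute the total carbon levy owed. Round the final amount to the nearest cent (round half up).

January 1 – March 9, 2026: 2,954 tonnes at €25.35/tonne → €74883.90
March 10 – December 31, 2026: 845 tonnes at €39.79/tonne → €33622.55

€108506.45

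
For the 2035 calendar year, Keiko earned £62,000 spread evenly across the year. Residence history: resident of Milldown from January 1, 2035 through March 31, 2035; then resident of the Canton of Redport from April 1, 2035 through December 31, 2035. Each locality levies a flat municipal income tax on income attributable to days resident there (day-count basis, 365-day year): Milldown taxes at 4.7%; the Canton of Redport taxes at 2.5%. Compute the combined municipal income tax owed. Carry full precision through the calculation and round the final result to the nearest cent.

Milldown, January 1 – March 31, 2035: 90 days → £62,000 × 4.7% × 90/365 = £718.5205
The Canton of Redport, April 1 – December 31, 2035: 275 days → £62,000 × 2.5% × 275/365 = £1,167.8082
Total = £1,886.3288

£1,886.33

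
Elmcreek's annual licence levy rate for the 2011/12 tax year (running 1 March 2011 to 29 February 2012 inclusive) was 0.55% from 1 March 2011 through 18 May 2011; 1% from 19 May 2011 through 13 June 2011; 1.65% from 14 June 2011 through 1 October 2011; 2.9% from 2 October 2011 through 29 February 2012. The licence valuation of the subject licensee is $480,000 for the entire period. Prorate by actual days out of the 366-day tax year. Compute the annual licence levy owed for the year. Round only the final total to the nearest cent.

$9,034.10

1 March – 18 May 2011: 79 days at 0.55% → $480,000 × 0.55% × 79/366 = $569.8361
19 May – 13 June 2011: 26 days at 1% → $480,000 × 1% × 26/366 = $340.9836
14 June – 1 October 2011: 110 days at 1.65% → $480,000 × 1.65% × 110/366 = $2,380.3279
2 October 2011 – 29 February 2012: 151 days at 2.9% → $480,000 × 2.9% × 151/366 = $5,742.9508
Total = $9,034.0984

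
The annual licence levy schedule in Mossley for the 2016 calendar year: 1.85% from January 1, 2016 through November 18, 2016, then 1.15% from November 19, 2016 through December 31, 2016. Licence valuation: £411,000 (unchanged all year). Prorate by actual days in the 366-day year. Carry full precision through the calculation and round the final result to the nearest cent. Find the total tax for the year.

January 1 – November 18, 2016: 323 days at 1.85% → £411,000 × 1.85% × 323/366 = £6,710.1926
November 19 – December 31, 2016: 43 days at 1.15% → £411,000 × 1.15% × 43/366 = £555.2992
Total = £7,265.4918

£7,265.49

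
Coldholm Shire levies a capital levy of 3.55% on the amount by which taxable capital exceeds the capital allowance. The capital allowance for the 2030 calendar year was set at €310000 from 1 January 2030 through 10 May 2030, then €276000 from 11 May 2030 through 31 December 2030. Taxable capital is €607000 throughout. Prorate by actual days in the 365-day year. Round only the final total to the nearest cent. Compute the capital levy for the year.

1 January – 10 May 2030: 130 days, exemption €310000 → (€607000 − €310000) × 3.55% × 130/365 = €3755.2192
11 May – 31 December 2030: 235 days, exemption €276000 → (€607000 − €276000) × 3.55% × 235/365 = €7565.3904
Total = €11320.6096

€11320.61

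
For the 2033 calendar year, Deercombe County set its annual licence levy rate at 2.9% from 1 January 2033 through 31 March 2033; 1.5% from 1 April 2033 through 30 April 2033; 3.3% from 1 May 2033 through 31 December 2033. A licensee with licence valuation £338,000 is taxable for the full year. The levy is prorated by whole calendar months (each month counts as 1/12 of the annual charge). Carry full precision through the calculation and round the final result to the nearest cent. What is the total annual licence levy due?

£10,309.00

1 January – 31 March 2033: 3 months at 2.9% → £338,000 × 2.9% × 3/12 = £2,450.5000
1 April – 30 April 2033: 1 month at 1.5% → £338,000 × 1.5% × 1/12 = £422.5000
1 May – 31 December 2033: 8 months at 3.3% → £338,000 × 3.3% × 8/12 = £7,436.0000
Total = £10,309.0000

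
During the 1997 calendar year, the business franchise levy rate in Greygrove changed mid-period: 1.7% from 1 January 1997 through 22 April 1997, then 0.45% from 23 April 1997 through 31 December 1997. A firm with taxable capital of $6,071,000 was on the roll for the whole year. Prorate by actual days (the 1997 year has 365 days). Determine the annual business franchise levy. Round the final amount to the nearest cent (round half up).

$50,605.53

1 January – 22 April 1997: 112 days at 1.7% → $6,071,000 × 1.7% × 112/365 = $31,668.9973
23 April – 31 December 1997: 253 days at 0.45% → $6,071,000 × 0.45% × 253/365 = $18,936.5301
Total = $50,605.5274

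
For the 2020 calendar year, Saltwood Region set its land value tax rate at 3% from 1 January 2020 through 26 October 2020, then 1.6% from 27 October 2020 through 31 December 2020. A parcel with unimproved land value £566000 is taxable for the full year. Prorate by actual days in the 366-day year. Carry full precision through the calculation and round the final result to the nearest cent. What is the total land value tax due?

1 January – 26 October 2020: 300 days at 3% → £566000 × 3% × 300/366 = £13918.0328
27 October – 31 December 2020: 66 days at 1.6% → £566000 × 1.6% × 66/366 = £1633.0492
Total = £15551.0820

£15551.08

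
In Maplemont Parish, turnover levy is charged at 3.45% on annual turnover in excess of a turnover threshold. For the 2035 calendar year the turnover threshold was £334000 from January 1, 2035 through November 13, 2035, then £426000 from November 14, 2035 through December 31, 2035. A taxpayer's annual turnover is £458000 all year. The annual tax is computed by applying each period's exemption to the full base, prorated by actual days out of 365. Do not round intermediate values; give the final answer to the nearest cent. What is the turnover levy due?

£3860.60

January 1 – November 13, 2035: 317 days, exemption £334000 → (£458000 − £334000) × 3.45% × 317/365 = £3715.4137
November 14 – December 31, 2035: 48 days, exemption £426000 → (£458000 − £426000) × 3.45% × 48/365 = £145.1836
Total = £3860.5973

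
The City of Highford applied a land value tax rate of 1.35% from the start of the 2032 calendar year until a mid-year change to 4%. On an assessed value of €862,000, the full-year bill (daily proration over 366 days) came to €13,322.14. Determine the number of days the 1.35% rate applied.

Let d = days at the first rate; then 366 − d days at the second rate.
€862,000 × [1.35%·d + 4%·(366−d)] / 366 = €13,322.14
Solving gives d = 339, so the new rate took effect on 5 December 2032.

339 days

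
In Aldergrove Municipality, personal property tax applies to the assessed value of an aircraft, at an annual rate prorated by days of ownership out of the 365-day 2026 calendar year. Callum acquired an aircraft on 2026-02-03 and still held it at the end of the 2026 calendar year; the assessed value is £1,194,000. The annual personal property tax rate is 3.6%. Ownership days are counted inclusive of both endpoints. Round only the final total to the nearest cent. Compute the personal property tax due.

£39,097.78

Days held (2026-02-03 to 2026-12-31): 332 out of 365
Tax = £1,194,000 × 3.6% × 332/365 = £39,097.7753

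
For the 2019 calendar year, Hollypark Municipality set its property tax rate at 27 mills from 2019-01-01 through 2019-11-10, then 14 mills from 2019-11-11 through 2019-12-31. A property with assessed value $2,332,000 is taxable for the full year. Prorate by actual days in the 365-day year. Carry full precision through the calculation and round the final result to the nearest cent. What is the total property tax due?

$58,728.07

2019-01-01 to 2019-11-10: 314 days at 27 mills → $2,332,000 × 2.7% × 314/365 = $54,166.2904
2019-11-11 to 2019-12-31: 51 days at 14 mills → $2,332,000 × 1.4% × 51/365 = $4,561.7753
Total = $58,728.0658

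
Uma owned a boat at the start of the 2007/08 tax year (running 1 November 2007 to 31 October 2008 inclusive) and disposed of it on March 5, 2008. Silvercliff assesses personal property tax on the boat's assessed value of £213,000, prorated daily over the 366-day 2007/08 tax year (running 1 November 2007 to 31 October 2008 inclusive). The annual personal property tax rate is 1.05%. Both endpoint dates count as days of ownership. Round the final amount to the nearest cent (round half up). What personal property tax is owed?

Days held (November 1, 2007 – March 5, 2008): 126 out of 366
Tax = £213,000 × 1.05% × 126/366 = £769.9426

£769.94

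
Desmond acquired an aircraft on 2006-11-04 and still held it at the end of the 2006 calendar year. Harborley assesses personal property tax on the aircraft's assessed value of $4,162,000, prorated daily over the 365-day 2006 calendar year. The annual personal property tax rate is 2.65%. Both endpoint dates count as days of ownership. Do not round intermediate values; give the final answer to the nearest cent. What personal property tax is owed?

Days held (2006-11-04 to 2006-12-31): 58 out of 365
Tax = $4,162,000 × 2.65% × 58/365 = $17,526.0110

$17,526.01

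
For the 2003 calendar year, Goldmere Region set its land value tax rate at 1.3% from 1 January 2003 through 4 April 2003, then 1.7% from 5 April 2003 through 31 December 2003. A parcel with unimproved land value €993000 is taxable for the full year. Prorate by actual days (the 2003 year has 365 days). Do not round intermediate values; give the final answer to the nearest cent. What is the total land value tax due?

1 January – 4 April 2003: 94 days at 1.3% → €993000 × 1.3% × 94/365 = €3324.5096
5 April – 31 December 2003: 271 days at 1.7% → €993000 × 1.7% × 271/365 = €12533.5644
Total = €15858.0740

€15858.07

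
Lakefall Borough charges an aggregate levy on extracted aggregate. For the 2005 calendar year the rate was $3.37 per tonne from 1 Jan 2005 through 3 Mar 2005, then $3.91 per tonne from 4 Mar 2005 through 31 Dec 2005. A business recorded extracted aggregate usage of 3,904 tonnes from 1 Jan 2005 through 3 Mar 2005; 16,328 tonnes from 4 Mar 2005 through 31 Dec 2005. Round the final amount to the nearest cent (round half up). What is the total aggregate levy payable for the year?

$76,998.96

1 Jan – 3 Mar 2005: 3,904 tonnes at $3.37/tonne → $13,156.48
4 Mar – 31 Dec 2005: 16,328 tonnes at $3.91/tonne → $63,842.48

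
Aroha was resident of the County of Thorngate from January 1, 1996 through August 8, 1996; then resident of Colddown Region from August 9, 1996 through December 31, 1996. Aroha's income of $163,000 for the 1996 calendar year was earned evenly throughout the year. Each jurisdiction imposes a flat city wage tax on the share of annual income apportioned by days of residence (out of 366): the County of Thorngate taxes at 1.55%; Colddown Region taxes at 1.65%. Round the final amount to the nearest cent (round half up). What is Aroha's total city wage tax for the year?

The County of Thorngate, January 1 – August 8, 1996: 221 days → $163,000 × 1.55% × 221/366 = $1,525.5642
Colddown Region, August 9 – December 31, 1996: 145 days → $163,000 × 1.65% × 145/366 = $1,065.5123
Total = $2,591.0765

$2,591.08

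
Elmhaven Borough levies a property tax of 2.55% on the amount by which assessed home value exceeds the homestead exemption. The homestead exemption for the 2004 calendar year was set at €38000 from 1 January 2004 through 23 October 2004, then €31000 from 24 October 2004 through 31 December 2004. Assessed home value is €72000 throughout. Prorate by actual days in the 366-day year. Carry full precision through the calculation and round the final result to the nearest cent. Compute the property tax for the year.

1 January – 23 October 2004: 297 days, exemption €38000 → (€72000 − €38000) × 2.55% × 297/366 = €703.5492
24 October – 31 December 2004: 69 days, exemption €31000 → (€72000 − €31000) × 2.55% × 69/366 = €197.1025
Total = €900.6516

€900.65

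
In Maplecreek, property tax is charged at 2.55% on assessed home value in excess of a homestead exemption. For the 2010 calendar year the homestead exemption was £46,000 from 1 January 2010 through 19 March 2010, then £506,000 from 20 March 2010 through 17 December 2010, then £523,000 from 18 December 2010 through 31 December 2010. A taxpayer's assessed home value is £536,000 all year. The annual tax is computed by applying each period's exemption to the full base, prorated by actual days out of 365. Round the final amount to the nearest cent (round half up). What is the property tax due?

1 January – 19 March 2010: 78 days, exemption £46,000 → (£536,000 − £46,000) × 2.55% × 78/365 = £2,670.1644
20 March – 17 December 2010: 273 days, exemption £506,000 → (£536,000 − £506,000) × 2.55% × 273/365 = £572.1781
18 December – 31 December 2010: 14 days, exemption £523,000 → (£536,000 − £523,000) × 2.55% × 14/365 = £12.7151
Total = £3,255.0575

£3,255.06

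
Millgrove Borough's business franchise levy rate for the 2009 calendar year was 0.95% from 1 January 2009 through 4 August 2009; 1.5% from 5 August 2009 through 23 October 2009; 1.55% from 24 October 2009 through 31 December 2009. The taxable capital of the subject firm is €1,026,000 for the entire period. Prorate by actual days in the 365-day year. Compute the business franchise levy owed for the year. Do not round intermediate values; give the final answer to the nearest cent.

€12,147.56

1 January – 4 August 2009: 216 days at 0.95% → €1,026,000 × 0.95% × 216/365 = €5,768.0877
5 August – 23 October 2009: 80 days at 1.5% → €1,026,000 × 1.5% × 80/365 = €3,373.1507
24 October – 31 December 2009: 69 days at 1.55% → €1,026,000 × 1.55% × 69/365 = €3,006.3205
Total = €12,147.5589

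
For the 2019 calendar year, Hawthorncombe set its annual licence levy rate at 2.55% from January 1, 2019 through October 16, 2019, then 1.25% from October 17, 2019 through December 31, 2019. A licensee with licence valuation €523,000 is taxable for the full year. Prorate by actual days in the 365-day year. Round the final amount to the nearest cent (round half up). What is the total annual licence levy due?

January 1 – October 16, 2019: 289 days at 2.55% → €523,000 × 2.55% × 289/365 = €10,559.5849
October 17 – December 31, 2019: 76 days at 1.25% → €523,000 × 1.25% × 76/365 = €1,361.2329
Total = €11,920.8178

€11,920.82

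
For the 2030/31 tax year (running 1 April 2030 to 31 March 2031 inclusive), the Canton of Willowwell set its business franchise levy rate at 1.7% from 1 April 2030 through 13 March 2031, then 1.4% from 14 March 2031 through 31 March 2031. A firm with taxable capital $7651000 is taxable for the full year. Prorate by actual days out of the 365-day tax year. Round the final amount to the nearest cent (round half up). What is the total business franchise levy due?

1 April 2030 – 13 March 2031: 347 days at 1.7% → $7651000 × 1.7% × 347/365 = $123652.7370
14 March – 31 March 2031: 18 days at 1.4% → $7651000 × 1.4% × 18/365 = $5282.3342
Total = $128935.0712

$128935.07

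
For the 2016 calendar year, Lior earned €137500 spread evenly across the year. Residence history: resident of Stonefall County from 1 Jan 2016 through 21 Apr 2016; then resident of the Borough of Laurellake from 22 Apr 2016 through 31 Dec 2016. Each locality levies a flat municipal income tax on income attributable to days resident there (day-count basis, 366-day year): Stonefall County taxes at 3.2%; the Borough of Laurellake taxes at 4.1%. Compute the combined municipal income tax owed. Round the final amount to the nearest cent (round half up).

€5258.81

Stonefall County, 1 Jan – 21 Apr 2016: 112 days → €137500 × 3.2% × 112/366 = €1346.4481
The Borough of Laurellake, 22 Apr – 31 Dec 2016: 254 days → €137500 × 4.1% × 254/366 = €3912.3634
Total = €5258.8115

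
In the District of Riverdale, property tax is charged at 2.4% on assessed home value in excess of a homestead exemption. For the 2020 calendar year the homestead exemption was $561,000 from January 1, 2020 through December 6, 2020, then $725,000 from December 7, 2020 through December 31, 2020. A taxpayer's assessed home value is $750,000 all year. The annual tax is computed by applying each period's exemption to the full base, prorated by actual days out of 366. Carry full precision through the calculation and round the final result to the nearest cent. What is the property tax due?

January 1 – December 6, 2020: 341 days, exemption $561,000 → ($750,000 − $561,000) × 2.4% × 341/366 = $4,226.1639
December 7 – December 31, 2020: 25 days, exemption $725,000 → ($750,000 − $725,000) × 2.4% × 25/366 = $40.9836
Total = $4,267.1475

$4,267.15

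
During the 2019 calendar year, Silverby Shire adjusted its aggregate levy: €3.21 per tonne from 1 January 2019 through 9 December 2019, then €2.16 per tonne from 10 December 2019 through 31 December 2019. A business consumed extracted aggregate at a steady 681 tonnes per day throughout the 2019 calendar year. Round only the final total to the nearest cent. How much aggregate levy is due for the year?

€782,162.55

1 January – 9 December 2019: 343 days × 681 tonnes/day = 233,583 tonnes at €3.21/tonne → €749,801.43
10 December – 31 December 2019: 22 days × 681 tonnes/day = 14,982 tonnes at €2.16/tonne → €32,361.12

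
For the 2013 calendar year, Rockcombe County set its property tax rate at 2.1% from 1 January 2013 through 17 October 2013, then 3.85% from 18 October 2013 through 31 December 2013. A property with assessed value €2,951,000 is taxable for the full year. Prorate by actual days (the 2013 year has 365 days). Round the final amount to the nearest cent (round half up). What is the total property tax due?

€72,582.47

1 January – 17 October 2013: 290 days at 2.1% → €2,951,000 × 2.1% × 290/365 = €49,237.2329
18 October – 31 December 2013: 75 days at 3.85% → €2,951,000 × 3.85% × 75/365 = €23,345.2397
Total = €72,582.4726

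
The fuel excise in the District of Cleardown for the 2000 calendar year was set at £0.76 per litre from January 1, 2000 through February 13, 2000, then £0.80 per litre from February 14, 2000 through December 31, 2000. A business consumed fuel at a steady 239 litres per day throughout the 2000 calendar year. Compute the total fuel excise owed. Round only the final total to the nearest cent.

January 1 – February 13, 2000: 44 days × 239 litres/day = 10,516 litres at £0.76/litre → £7992.16
February 14 – December 31, 2000: 322 days × 239 litres/day = 76,958 litres at £0.80/litre → £61566.40

£69558.56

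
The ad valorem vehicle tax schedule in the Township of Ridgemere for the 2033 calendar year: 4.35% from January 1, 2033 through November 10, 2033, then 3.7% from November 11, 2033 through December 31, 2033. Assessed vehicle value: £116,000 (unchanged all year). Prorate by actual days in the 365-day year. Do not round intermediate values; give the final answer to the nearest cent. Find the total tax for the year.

January 1 – November 10, 2033: 314 days at 4.35% → £116,000 × 4.35% × 314/365 = £4,340.9425
November 11 – December 31, 2033: 51 days at 3.7% → £116,000 × 3.7% × 51/365 = £599.7041
Total = £4,940.6466

£4,940.65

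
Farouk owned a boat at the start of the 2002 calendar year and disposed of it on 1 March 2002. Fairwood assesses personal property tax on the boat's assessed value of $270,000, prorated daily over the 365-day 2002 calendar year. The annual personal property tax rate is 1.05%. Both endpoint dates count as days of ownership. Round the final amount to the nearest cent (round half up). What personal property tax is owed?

Days held (1 January – 1 March 2002): 60 out of 365
Tax = $270,000 × 1.05% × 60/365 = $466.0274

$466.03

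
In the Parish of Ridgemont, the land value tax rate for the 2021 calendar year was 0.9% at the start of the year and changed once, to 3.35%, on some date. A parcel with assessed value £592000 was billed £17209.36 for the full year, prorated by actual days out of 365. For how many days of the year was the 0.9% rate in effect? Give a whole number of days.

66 days

Let d = days at the first rate; then 365 − d days at the second rate.
£592000 × [0.9%·d + 3.35%·(365−d)] / 365 = £17209.36
Solving gives d = 66, so the new rate took effect on 8 Mar 2021.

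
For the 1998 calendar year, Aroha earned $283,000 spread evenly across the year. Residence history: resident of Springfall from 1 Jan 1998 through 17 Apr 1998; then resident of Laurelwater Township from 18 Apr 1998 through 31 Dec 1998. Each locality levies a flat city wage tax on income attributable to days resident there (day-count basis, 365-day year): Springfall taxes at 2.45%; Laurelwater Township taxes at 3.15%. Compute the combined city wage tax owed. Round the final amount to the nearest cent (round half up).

$8,333.77

Springfall, 1 Jan – 17 Apr 1998: 107 days → $283,000 × 2.45% × 107/365 = $2,032.5603
Laurelwater Township, 18 Apr – 31 Dec 1998: 258 days → $283,000 × 3.15% × 258/365 = $6,301.2082
Total = $8,333.7685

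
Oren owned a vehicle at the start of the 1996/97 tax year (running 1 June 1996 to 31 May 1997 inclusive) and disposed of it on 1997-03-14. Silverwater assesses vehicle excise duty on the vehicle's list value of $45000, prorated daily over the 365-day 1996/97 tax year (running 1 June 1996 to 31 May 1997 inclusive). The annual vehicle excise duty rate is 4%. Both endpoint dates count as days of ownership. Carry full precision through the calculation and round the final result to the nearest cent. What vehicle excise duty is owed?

$1415.34

Days held (1996-06-01 to 1997-03-14): 287 out of 365
Tax = $45000 × 4% × 287/365 = $1415.3425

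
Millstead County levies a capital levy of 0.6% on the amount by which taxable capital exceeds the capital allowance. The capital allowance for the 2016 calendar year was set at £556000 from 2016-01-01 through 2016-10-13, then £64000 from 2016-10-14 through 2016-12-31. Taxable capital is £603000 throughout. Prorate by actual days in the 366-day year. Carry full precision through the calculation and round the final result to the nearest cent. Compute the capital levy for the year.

£919.18

2016-01-01 to 2016-10-13: 287 days, exemption £556000 → (£603000 − £556000) × 0.6% × 287/366 = £221.1311
2016-10-14 to 2016-12-31: 79 days, exemption £64000 → (£603000 − £64000) × 0.6% × 79/366 = £698.0492
Total = £919.1803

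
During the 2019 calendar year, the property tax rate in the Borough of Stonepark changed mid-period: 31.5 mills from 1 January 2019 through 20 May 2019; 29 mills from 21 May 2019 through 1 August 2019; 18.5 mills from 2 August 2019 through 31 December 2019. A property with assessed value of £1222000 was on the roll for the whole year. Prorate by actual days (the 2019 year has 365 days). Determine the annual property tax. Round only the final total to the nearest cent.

£31266.46

1 January – 20 May 2019: 140 days at 31.5 mills → £1222000 × 3.15% × 140/365 = £14764.4384
21 May – 1 August 2019: 73 days at 29 mills → £1222000 × 2.9% × 73/365 = £7087.6000
2 August – 31 December 2019: 152 days at 18.5 mills → £1222000 × 1.85% × 152/365 = £9414.4219
Total = £31266.4603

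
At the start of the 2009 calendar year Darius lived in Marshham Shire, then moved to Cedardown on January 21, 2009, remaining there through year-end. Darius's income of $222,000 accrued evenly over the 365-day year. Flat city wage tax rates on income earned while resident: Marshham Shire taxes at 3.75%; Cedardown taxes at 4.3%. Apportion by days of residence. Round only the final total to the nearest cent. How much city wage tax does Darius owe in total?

Marshham Shire, January 1 – January 20, 2009: 20 days → $222,000 × 3.75% × 20/365 = $456.1644
Cedardown, January 21 – December 31, 2009: 345 days → $222,000 × 4.3% × 345/365 = $9,022.9315
Total = $9,479.0959

$9,479.10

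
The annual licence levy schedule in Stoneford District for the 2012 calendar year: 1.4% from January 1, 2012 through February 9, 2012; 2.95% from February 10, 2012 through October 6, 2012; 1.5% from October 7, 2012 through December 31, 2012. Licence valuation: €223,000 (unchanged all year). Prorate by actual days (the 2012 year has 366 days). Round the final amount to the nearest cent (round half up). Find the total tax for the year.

€5,440.96

January 1 – February 9, 2012: 40 days at 1.4% → €223,000 × 1.4% × 40/366 = €341.2022
February 10 – October 6, 2012: 240 days at 2.95% → €223,000 × 2.95% × 240/366 = €4,313.7705
October 7 – December 31, 2012: 86 days at 1.5% → €223,000 × 1.5% × 86/366 = €785.9836
Total = €5,440.9563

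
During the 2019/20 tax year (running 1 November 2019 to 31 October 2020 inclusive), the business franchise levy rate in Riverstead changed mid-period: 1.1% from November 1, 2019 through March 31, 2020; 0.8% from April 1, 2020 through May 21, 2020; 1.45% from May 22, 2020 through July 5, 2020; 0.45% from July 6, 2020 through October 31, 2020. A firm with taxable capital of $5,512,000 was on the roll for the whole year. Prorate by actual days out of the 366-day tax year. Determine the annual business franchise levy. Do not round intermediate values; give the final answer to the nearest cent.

$49,148.67

November 1, 2019 – March 31, 2020: 152 days at 1.1% → $5,512,000 × 1.1% × 152/366 = $25,180.5027
April 1 – May 21, 2020: 51 days at 0.8% → $5,512,000 × 0.8% × 51/366 = $6,144.5246
May 22 – July 5, 2020: 45 days at 1.45% → $5,512,000 × 1.45% × 45/366 = $9,826.7213
July 6 – October 31, 2020: 118 days at 0.45% → $5,512,000 × 0.45% × 118/366 = $7,996.9180
Total = $49,148.6667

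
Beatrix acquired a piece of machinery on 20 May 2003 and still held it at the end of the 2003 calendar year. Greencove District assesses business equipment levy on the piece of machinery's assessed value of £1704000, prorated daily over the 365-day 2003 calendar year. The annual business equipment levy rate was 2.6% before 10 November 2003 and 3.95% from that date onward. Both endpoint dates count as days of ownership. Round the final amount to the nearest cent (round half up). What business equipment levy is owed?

20 May – 9 November 2003: 174 days at 2.6% → £1704000 × 2.6% × 174/365 = £21120.2630
10 November – 31 December 2003: 52 days at 3.95% → £1704000 × 3.95% × 52/365 = £9589.0849
Total = £30709.3479

£30709.35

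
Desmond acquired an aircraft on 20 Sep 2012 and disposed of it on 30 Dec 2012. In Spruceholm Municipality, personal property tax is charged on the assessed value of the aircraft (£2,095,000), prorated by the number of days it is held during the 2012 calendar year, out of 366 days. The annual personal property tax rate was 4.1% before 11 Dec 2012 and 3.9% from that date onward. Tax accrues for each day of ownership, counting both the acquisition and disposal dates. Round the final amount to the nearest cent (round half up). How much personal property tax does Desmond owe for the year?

20 Sep – 10 Dec 2012: 82 days at 4.1% → £2,095,000 × 4.1% × 82/366 = £19,244.2350
11 Dec – 30 Dec 2012: 20 days at 3.9% → £2,095,000 × 3.9% × 20/366 = £4,464.7541
Total = £23,708.9891

£23,708.99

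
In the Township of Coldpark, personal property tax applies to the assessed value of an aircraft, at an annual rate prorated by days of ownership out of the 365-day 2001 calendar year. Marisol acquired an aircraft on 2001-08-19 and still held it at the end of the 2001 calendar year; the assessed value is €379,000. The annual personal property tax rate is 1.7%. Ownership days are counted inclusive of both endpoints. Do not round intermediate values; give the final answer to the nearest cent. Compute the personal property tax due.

€2,383.03

Days held (2001-08-19 to 2001-12-31): 135 out of 365
Tax = €379,000 × 1.7% × 135/365 = €2,383.0274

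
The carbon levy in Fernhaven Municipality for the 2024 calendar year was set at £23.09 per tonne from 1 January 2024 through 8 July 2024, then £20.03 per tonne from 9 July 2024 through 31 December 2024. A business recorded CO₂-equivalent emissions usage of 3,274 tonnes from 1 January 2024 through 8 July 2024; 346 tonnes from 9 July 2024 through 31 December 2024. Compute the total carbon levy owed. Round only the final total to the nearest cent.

£82,527.04

1 January – 8 July 2024: 3,274 tonnes at £23.09/tonne → £75,596.66
9 July – 31 December 2024: 346 tonnes at £20.03/tonne → £6,930.38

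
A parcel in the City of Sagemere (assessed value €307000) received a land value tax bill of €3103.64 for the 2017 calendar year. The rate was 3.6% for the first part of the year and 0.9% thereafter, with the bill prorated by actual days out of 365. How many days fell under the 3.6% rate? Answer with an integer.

Let d = days at the first rate; then 365 − d days at the second rate.
€307000 × [3.6%·d + 0.9%·(365−d)] / 365 = €3103.64
Solving gives d = 15, so the new rate took effect on 16 Jan 2017.

15 days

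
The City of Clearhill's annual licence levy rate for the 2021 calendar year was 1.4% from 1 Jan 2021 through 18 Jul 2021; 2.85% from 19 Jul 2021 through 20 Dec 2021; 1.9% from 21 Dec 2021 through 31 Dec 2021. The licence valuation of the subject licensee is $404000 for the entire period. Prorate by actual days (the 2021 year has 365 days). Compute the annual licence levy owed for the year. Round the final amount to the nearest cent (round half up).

$8204.52

1 Jan – 18 Jul 2021: 199 days at 1.4% → $404000 × 1.4% × 199/365 = $3083.6822
19 Jul – 20 Dec 2021: 155 days at 2.85% → $404000 × 2.85% × 155/365 = $4889.5068
21 Dec – 31 Dec 2021: 11 days at 1.9% → $404000 × 1.9% × 11/365 = $231.3315
Total = $8204.5205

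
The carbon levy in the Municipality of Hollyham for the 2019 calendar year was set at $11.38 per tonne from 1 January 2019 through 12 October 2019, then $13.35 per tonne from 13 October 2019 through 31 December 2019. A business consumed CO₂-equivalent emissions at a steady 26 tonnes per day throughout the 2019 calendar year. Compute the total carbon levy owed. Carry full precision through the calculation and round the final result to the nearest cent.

$112,093.80

1 January – 12 October 2019: 285 days × 26 tonnes/day = 7,410 tonnes at $11.38/tonne → $84,325.80
13 October – 31 December 2019: 80 days × 26 tonnes/day = 2,080 tonnes at $13.35/tonne → $27,768.00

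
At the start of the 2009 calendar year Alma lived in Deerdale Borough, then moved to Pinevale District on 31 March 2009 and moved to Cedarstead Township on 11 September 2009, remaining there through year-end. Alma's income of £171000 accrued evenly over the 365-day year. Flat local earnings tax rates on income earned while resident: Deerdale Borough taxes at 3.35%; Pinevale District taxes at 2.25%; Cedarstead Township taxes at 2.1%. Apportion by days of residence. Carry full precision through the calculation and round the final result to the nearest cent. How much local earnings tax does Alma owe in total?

Deerdale Borough, 1 January – 30 March 2009: 89 days → £171000 × 3.35% × 89/365 = £1396.8123
Pinevale District, 31 March – 10 September 2009: 164 days → £171000 × 2.25% × 164/365 = £1728.7397
Cedarstead Township, 11 September – 31 December 2009: 112 days → £171000 × 2.1% × 112/365 = £1101.8959
Total = £4227.4479

£4227.45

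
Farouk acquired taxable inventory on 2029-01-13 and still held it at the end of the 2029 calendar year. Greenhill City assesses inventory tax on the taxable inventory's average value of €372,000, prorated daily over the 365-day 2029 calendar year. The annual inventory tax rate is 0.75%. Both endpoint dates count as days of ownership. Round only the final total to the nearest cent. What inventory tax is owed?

Days held (2029-01-13 to 2029-12-31): 353 out of 365
Tax = €372,000 × 0.75% × 353/365 = €2,698.2740

€2,698.27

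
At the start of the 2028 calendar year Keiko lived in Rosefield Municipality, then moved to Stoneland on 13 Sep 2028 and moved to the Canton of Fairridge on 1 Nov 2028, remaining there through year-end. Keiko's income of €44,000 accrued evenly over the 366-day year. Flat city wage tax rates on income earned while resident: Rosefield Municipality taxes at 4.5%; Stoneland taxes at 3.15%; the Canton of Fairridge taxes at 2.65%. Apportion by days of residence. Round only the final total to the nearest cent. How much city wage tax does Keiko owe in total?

Rosefield Municipality, 1 Jan – 12 Sep 2028: 256 days → €44,000 × 4.5% × 256/366 = €1,384.9180
Stoneland, 13 Sep – 31 Oct 2028: 49 days → €44,000 × 3.15% × 49/366 = €185.5574
The Canton of Fairridge, 1 Nov – 31 Dec 2028: 61 days → €44,000 × 2.65% × 61/366 = €194.3333
Total = €1,764.8087

€1,764.81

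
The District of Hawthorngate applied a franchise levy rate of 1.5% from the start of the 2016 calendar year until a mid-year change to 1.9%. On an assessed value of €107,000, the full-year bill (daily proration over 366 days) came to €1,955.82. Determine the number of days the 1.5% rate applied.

66 days

Let d = days at the first rate; then 366 − d days at the second rate.
€107,000 × [1.5%·d + 1.9%·(366−d)] / 366 = €1,955.82
Solving gives d = 66, so the new rate took effect on March 7, 2016.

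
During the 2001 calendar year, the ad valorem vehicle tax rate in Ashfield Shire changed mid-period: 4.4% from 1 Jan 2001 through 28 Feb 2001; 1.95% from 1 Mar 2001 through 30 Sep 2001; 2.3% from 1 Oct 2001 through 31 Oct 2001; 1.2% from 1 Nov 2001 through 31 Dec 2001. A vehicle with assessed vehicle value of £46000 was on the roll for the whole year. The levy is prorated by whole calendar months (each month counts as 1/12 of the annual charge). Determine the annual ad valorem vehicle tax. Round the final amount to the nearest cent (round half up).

1 Jan – 28 Feb 2001: 2 months at 4.4% → £46000 × 4.4% × 2/12 = £337.3333
1 Mar – 30 Sep 2001: 7 months at 1.95% → £46000 × 1.95% × 7/12 = £523.2500
1 Oct – 31 Oct 2001: 1 month at 2.3% → £46000 × 2.3% × 1/12 = £88.1667
1 Nov – 31 Dec 2001: 2 months at 1.2% → £46000 × 1.2% × 2/12 = £92.0000
Total = £1040.7500

£1040.75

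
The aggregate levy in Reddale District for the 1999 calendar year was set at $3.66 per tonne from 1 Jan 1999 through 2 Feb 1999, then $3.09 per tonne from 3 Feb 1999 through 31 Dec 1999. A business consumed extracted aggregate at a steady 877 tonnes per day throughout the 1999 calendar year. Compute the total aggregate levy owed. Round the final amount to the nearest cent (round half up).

1 Jan – 2 Feb 1999: 33 days × 877 tonnes/day = 28,941 tonnes at $3.66/tonne → $105,924.06
3 Feb – 31 Dec 1999: 332 days × 877 tonnes/day = 291,164 tonnes at $3.09/tonne → $899,696.76

$1,005,620.82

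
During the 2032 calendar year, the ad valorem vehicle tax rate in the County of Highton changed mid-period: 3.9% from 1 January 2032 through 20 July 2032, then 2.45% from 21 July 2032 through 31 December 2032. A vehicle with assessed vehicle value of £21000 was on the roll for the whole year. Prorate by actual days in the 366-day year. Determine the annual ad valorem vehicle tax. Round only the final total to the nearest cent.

1 January – 20 July 2032: 202 days at 3.9% → £21000 × 3.9% × 202/366 = £452.0164
21 July – 31 December 2032: 164 days at 2.45% → £21000 × 2.45% × 164/366 = £230.5410
Total = £682.5574

£682.56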